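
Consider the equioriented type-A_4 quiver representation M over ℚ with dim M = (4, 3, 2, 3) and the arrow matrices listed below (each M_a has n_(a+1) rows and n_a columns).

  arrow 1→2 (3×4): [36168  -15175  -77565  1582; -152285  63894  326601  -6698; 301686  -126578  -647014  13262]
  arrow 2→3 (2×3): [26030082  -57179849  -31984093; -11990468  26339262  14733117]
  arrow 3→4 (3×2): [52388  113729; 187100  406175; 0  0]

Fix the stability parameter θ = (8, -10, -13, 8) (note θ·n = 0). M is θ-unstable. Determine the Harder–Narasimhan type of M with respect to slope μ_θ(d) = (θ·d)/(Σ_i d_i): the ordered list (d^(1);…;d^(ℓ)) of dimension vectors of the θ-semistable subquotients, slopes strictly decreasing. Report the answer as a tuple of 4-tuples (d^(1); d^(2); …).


Barcode: M ≅ I[1,1], I[1,2], I[1,3], I[1,4], I[4,4]^2. HN layers by μ_θ (3 steps, strictly decreasing):
  μ^(1)=8; μ^(2)=-1; μ^(3)=-5

((1, 0, 0, 3); (1, 1, 0, 0); (2, 2, 2, 0))


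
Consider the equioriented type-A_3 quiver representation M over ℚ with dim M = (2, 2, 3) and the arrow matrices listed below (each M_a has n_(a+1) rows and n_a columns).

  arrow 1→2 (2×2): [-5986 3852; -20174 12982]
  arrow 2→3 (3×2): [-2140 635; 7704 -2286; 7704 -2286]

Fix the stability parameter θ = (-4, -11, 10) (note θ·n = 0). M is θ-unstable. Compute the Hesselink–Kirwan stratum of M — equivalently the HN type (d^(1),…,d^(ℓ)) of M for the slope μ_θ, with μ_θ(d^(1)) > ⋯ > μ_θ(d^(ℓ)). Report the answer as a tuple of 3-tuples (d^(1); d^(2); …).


Via rank(M_{q-1}∘⋯∘M_p): M ≅ I[1,2], I[1,3], I[3,3]^2.
μ_θ-semistable layers: μ^(1)=10; μ^(2)=-15/2

((0, 0, 3); (2, 2, 0))


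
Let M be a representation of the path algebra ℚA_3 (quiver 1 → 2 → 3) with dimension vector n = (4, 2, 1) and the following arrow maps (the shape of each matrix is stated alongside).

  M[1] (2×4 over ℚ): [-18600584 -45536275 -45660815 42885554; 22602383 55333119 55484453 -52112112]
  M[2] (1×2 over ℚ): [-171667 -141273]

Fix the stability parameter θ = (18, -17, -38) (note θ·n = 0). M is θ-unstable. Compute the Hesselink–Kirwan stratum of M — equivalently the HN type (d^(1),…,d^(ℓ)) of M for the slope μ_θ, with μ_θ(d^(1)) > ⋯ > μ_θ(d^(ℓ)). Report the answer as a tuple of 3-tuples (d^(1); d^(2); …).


Interval decomposition of M: I[1,1]^2, I[1,2], I[1,3].
HN type (ℓ=3): μ^(1)=18; μ^(2)=1/2; μ^(3)=-37/3

((2, 0, 0); (1, 1, 0); (1, 1, 1))


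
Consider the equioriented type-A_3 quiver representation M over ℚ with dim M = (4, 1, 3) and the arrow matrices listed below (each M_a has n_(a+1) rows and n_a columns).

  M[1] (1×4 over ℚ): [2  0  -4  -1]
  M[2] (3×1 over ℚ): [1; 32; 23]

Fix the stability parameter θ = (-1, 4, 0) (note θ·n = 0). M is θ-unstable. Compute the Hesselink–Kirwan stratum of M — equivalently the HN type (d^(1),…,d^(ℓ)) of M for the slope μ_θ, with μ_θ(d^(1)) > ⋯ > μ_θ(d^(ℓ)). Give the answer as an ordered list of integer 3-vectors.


Via rank(M_{q-1}∘⋯∘M_p): M ≅ I[1,1]^3, I[1,3], I[3,3]^2.
μ_θ-semistable layers: μ^(1)=2; μ^(2)=0; μ^(3)=-1

((0, 1, 1); (0, 0, 2); (4, 0, 0))


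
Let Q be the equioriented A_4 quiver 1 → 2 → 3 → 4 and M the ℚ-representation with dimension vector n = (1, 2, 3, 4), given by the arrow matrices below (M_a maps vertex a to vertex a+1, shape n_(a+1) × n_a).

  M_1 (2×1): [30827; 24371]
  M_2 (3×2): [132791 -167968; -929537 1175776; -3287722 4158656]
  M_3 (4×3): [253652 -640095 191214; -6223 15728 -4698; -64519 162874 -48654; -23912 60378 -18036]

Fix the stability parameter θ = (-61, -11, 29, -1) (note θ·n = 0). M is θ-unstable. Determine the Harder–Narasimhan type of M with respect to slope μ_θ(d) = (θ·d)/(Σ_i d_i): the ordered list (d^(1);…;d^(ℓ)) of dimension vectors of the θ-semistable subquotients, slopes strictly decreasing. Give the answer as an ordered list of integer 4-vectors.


Via rank(M_{q-1}∘⋯∘M_p): M ≅ I[1,4], I[2,2], I[3,3], I[3,4], I[4,4]^2.
μ_θ-semistable layers: μ^(1)=29; μ^(2)=14; μ^(3)=-1; μ^(4)=-11; μ^(5)=-61

((0, 0, 1, 0); (0, 0, 2, 2); (0, 0, 0, 2); (0, 2, 0, 0); (1, 0, 0, 0))


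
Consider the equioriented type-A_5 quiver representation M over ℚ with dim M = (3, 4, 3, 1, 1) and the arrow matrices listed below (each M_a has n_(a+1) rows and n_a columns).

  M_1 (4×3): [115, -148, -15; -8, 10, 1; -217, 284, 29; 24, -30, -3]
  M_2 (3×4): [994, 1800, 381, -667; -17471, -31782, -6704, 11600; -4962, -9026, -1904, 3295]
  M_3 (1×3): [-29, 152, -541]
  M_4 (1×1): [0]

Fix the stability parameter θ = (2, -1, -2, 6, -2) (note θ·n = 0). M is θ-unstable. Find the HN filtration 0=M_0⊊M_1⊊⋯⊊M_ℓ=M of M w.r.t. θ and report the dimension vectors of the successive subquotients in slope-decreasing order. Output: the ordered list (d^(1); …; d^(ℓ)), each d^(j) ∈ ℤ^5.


Barcode: M ≅ I[1,1], I[1,3], I[1,4], I[2,2], I[2,3], I[5,5]. HN layers by μ_θ (6 steps, strictly decreasing):
  μ^(1)=6; μ^(2)=2; μ^(3)=-1/3; μ^(4)=-1; μ^(5)=-3/2; μ^(6)=-2

((0, 0, 0, 1, 0); (1, 0, 0, 0, 0); (2, 2, 2, 0, 0); (0, 1, 0, 0, 0); (0, 1, 1, 0, 0); (0, 0, 0, 0, 1))


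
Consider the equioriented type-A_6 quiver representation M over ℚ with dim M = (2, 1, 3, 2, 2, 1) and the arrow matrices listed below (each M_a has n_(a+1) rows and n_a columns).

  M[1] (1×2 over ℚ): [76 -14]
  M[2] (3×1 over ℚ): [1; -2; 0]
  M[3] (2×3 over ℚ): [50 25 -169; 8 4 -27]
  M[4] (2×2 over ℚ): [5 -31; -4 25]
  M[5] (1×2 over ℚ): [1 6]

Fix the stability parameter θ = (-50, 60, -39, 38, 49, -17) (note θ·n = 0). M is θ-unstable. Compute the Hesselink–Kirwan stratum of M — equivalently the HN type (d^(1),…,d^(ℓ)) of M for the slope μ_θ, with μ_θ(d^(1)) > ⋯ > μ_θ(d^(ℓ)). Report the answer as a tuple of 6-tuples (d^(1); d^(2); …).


Via rank(M_{q-1}∘⋯∘M_p): M ≅ I[1,1], I[1,3], I[3,5], I[3,6].
μ_θ-semistable layers: μ^(1)=49; μ^(2)=38; μ^(3)=70/3; μ^(4)=21/2; μ^(5)=-39; μ^(6)=-50

((0, 0, 0, 0, 1, 0); (0, 0, 0, 1, 0, 0); (0, 0, 0, 1, 1, 1); (0, 1, 1, 0, 0, 0); (0, 0, 2, 0, 0, 0); (2, 0, 0, 0, 0, 0))


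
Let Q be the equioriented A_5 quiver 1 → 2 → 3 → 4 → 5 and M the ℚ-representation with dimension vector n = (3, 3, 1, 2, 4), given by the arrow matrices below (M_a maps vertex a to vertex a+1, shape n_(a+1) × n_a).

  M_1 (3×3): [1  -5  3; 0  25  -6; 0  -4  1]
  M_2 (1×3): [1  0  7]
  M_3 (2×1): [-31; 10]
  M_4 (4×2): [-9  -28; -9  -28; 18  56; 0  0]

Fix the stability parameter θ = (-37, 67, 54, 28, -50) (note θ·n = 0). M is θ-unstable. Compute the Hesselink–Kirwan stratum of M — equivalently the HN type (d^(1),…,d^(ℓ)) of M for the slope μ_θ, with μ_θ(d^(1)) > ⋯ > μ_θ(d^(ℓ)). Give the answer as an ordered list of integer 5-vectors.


Barcode: M ≅ I[1,2]^2, I[1,5], I[4,4], I[5,5]^3. HN layers by μ_θ (5 steps, strictly decreasing):
  μ^(1)=67; μ^(2)=28; μ^(3)=99/4; μ^(4)=-37; μ^(5)=-50

((0, 2, 0, 0, 0); (0, 0, 0, 1, 0); (0, 1, 1, 1, 1); (3, 0, 0, 0, 0); (0, 0, 0, 0, 3))


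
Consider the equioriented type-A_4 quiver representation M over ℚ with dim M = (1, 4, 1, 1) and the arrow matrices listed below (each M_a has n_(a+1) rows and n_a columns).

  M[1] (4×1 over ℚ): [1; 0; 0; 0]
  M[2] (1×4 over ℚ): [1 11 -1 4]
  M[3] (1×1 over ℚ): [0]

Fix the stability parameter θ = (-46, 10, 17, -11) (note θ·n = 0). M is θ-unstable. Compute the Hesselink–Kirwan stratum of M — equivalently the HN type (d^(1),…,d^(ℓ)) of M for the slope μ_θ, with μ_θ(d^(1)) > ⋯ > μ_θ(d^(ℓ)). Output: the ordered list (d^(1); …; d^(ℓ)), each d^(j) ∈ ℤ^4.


Barcode: M ≅ I[1,3], I[2,2]^3, I[4,4]. HN layers by μ_θ (4 steps, strictly decreasing):
  μ^(1)=17; μ^(2)=10; μ^(3)=-11; μ^(4)=-46

((0, 0, 1, 0); (0, 4, 0, 0); (0, 0, 0, 1); (1, 0, 0, 0))


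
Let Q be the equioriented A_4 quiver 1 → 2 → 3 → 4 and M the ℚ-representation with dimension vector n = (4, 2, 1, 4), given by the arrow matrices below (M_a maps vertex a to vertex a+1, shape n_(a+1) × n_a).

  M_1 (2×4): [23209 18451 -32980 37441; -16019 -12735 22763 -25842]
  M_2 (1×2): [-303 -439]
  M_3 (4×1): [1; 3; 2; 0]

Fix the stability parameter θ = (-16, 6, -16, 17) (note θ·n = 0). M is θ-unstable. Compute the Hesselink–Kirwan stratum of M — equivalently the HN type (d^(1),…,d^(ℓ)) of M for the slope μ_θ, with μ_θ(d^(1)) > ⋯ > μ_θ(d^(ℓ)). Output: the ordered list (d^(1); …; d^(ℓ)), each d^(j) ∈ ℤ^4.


Barcode: M ≅ I[1,1]^2, I[1,2], I[1,4], I[4,4]^3. HN layers by μ_θ (4 steps, strictly decreasing):
  μ^(1)=17; μ^(2)=6; μ^(3)=-5; μ^(4)=-16

((0, 0, 0, 4); (0, 1, 0, 0); (0, 1, 1, 0); (4, 0, 0, 0))


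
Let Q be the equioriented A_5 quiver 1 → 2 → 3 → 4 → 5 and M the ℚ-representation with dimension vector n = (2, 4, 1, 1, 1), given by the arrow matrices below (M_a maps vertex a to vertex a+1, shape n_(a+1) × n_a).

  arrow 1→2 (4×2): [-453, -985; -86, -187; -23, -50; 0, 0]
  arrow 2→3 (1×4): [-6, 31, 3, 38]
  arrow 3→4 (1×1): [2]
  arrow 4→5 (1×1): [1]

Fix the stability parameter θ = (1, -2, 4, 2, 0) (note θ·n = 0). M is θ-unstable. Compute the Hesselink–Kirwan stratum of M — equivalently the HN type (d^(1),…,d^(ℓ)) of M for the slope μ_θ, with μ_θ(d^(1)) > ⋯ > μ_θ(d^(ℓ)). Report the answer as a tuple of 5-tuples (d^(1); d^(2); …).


Barcode: M ≅ I[1,2], I[1,5], I[2,2]^2. HN layers by μ_θ (3 steps, strictly decreasing):
  μ^(1)=2; μ^(2)=-1/2; μ^(3)=-2

((0, 0, 1, 1, 1); (2, 2, 0, 0, 0); (0, 2, 0, 0, 0))


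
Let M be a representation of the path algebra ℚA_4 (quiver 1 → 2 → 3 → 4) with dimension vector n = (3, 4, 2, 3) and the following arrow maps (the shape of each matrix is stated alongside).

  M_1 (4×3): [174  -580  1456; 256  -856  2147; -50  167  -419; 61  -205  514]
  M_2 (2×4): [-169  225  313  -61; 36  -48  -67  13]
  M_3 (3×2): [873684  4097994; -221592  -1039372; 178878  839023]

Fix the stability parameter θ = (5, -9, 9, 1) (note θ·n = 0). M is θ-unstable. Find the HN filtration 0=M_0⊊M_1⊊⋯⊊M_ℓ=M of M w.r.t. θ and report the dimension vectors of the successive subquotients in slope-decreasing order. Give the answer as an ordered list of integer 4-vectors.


Barcode: M ≅ I[1,2], I[1,3], I[1,4], I[2,2], I[4,4]^2. HN layers by μ_θ (5 steps, strictly decreasing):
  μ^(1)=9; μ^(2)=5; μ^(3)=1; μ^(4)=-2; μ^(5)=-9

((0, 0, 1, 0); (0, 0, 1, 1); (0, 0, 0, 2); (3, 3, 0, 0); (0, 1, 0, 0))


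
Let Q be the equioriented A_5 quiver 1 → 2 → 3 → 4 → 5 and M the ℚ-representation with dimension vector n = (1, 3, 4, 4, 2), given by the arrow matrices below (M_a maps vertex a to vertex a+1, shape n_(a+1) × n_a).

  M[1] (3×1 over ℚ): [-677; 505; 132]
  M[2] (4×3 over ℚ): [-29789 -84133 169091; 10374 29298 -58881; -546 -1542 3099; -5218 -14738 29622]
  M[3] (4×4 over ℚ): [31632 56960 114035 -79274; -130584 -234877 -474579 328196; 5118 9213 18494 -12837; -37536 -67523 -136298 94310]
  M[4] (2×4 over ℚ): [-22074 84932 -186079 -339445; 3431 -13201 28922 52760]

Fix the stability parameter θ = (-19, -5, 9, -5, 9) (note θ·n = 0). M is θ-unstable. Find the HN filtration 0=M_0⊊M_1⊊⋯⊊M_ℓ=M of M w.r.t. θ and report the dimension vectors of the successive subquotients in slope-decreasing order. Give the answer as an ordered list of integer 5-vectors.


Barcode: M ≅ I[1,2], I[2,3], I[2,5], I[3,4], I[3,5], I[4,4]. HN layers by μ_θ (4 steps, strictly decreasing):
  μ^(1)=9; μ^(2)=2; μ^(3)=-5; μ^(4)=-19

((0, 0, 1, 0, 2); (0, 0, 3, 3, 0); (0, 3, 0, 1, 0); (1, 0, 0, 0, 0))


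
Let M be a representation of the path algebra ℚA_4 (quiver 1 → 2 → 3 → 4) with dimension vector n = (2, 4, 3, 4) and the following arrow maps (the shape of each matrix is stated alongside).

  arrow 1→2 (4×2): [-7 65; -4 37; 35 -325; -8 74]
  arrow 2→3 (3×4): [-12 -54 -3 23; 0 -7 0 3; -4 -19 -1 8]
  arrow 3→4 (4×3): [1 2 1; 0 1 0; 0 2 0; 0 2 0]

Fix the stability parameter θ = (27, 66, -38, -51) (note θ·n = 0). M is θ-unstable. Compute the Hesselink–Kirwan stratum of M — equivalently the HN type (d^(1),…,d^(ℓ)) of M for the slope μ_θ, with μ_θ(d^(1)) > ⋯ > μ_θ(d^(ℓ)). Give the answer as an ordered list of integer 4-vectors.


Via rank(M_{q-1}∘⋯∘M_p): M ≅ I[1,4]^2, I[2,2], I[2,3], I[4,4]^2.
μ_θ-semistable layers: μ^(1)=66; μ^(2)=14; μ^(3)=1; μ^(4)=-51

((0, 1, 0, 0); (0, 1, 1, 0); (2, 2, 2, 2); (0, 0, 0, 2))


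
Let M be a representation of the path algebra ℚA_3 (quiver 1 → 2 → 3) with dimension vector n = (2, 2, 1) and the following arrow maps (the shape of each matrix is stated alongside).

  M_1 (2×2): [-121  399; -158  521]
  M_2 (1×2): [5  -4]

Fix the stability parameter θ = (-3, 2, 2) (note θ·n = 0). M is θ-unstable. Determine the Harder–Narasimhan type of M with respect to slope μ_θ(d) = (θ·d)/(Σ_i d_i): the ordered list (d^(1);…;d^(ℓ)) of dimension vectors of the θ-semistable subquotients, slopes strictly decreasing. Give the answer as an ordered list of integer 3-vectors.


Barcode: M ≅ I[1,2], I[1,3]. HN layers by μ_θ (2 steps, strictly decreasing):
  μ^(1)=2; μ^(2)=-3

((0, 2, 1); (2, 0, 0))


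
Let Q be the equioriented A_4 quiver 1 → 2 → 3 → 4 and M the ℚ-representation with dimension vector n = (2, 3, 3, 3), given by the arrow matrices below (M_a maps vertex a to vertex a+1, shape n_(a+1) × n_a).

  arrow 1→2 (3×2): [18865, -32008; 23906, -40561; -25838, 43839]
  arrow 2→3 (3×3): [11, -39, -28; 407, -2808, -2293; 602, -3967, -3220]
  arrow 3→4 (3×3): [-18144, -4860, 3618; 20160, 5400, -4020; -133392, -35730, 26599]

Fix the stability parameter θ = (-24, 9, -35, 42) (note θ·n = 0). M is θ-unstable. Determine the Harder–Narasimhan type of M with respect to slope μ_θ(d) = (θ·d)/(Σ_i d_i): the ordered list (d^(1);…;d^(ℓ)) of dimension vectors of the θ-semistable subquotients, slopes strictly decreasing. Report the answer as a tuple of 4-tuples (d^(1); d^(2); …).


Via rank(M_{q-1}∘⋯∘M_p): M ≅ I[1,3], I[1,4], I[2,3], I[4,4]^2.
μ_θ-semistable layers: μ^(1)=42; μ^(2)=-13; μ^(3)=-24

((0, 0, 0, 3); (0, 3, 3, 0); (2, 0, 0, 0))


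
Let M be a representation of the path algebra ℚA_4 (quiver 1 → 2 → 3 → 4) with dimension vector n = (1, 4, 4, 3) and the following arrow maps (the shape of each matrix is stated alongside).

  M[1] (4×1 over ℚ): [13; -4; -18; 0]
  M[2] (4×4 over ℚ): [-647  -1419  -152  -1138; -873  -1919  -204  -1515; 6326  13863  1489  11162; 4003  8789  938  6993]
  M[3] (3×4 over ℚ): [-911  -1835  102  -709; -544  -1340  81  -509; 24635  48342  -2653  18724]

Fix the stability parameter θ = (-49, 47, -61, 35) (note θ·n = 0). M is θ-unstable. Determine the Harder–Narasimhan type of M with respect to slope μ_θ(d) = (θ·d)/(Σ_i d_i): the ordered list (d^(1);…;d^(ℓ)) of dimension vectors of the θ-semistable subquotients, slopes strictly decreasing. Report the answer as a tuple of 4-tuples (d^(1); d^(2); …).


Via rank(M_{q-1}∘⋯∘M_p): M ≅ I[1,4], I[2,3], I[2,4]^2.
μ_θ-semistable layers: μ^(1)=35; μ^(2)=-7; μ^(3)=-49

((0, 0, 0, 3); (0, 4, 4, 0); (1, 0, 0, 0))


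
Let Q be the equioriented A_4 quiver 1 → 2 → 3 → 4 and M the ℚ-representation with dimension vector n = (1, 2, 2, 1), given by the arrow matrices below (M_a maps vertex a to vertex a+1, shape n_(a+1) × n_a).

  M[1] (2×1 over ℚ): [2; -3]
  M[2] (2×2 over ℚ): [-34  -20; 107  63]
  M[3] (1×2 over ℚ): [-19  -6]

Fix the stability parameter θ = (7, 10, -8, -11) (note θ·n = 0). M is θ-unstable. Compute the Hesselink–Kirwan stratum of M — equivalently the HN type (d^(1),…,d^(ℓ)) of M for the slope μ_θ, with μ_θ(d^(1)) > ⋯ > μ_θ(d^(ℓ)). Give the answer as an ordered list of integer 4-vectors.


Barcode: M ≅ I[1,4], I[2,3]. HN layers by μ_θ (2 steps, strictly decreasing):
  μ^(1)=1; μ^(2)=-1/2

((0, 1, 1, 0); (1, 1, 1, 1))


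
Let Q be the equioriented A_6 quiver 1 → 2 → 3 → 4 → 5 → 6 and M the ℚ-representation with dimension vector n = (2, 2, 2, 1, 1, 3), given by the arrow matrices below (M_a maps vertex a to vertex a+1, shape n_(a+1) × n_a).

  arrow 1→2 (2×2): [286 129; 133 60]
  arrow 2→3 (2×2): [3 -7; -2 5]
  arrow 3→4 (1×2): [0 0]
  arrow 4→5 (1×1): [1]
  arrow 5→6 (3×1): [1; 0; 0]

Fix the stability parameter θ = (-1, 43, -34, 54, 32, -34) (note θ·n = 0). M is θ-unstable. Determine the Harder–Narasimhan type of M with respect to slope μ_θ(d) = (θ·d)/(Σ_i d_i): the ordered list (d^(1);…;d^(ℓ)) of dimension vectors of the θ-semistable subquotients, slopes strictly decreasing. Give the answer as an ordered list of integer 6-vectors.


Via rank(M_{q-1}∘⋯∘M_p): M ≅ I[1,3]^2, I[4,6], I[6,6]^2.
μ_θ-semistable layers: μ^(1)=52/3; μ^(2)=9/2; μ^(3)=-1; μ^(4)=-34

((0, 0, 0, 1, 1, 1); (0, 2, 2, 0, 0, 0); (2, 0, 0, 0, 0, 0); (0, 0, 0, 0, 0, 2))


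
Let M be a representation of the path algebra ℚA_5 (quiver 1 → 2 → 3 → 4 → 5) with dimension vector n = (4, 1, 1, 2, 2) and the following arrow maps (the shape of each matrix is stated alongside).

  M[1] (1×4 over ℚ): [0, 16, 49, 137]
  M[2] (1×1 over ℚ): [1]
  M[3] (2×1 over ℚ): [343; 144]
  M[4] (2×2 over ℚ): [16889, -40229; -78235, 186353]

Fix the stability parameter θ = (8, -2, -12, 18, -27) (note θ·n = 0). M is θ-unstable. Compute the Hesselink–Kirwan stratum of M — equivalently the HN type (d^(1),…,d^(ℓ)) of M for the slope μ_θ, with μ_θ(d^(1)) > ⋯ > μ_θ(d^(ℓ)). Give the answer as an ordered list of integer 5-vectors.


Barcode: M ≅ I[1,1]^3, I[1,5], I[4,5]. HN layers by μ_θ (3 steps, strictly decreasing):
  μ^(1)=8; μ^(2)=-3; μ^(3)=-9/2

((3, 0, 0, 0, 0); (1, 1, 1, 1, 1); (0, 0, 0, 1, 1))


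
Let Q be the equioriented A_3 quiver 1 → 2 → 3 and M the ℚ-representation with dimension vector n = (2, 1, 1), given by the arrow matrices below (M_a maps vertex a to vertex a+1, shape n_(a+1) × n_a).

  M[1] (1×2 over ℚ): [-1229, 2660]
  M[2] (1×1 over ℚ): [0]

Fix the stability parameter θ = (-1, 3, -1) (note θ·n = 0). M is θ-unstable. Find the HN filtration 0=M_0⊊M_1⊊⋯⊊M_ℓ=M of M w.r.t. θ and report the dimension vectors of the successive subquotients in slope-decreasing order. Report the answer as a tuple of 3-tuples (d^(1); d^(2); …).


Interval decomposition of M: I[1,1], I[1,2], I[3,3].
HN type (ℓ=2): μ^(1)=3; μ^(2)=-1

((0, 1, 0); (2, 0, 1))


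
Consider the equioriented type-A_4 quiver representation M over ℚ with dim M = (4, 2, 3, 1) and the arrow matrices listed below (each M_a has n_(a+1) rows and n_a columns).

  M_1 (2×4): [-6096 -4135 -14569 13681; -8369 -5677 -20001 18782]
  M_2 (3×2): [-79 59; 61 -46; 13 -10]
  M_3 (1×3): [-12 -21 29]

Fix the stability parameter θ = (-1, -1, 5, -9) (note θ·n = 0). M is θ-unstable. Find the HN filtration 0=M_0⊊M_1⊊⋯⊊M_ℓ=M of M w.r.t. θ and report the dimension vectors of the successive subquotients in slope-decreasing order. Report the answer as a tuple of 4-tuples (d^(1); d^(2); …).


Via rank(M_{q-1}∘⋯∘M_p): M ≅ I[1,1]^2, I[1,3], I[1,4], I[3,3].
μ_θ-semistable layers: μ^(1)=5; μ^(2)=-1; μ^(3)=-3/2

((0, 0, 2, 0); (3, 1, 0, 0); (1, 1, 1, 1))


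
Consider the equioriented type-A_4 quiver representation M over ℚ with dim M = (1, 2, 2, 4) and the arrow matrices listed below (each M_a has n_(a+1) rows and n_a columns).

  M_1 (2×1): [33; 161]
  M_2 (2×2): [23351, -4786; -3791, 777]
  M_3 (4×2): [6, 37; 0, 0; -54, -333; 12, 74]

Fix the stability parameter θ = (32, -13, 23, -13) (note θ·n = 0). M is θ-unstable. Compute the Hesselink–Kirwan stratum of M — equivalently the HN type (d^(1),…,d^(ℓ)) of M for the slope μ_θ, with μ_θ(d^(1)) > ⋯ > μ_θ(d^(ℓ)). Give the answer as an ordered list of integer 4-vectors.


Via rank(M_{q-1}∘⋯∘M_p): M ≅ I[1,3], I[2,4], I[4,4]^3.
μ_θ-semistable layers: μ^(1)=23; μ^(2)=19/2; μ^(3)=5; μ^(4)=-13

((0, 0, 1, 0); (1, 1, 0, 0); (0, 0, 1, 1); (0, 1, 0, 3))


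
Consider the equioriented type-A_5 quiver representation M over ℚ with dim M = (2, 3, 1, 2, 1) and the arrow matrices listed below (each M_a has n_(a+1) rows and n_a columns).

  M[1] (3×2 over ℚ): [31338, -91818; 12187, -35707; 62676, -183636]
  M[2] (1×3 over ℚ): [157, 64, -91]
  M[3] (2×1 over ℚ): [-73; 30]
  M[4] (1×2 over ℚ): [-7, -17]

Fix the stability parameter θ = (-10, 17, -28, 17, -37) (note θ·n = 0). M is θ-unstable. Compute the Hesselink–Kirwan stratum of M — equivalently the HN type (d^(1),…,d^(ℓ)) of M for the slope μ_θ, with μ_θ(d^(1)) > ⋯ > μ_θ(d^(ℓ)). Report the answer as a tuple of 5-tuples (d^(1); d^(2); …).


Via rank(M_{q-1}∘⋯∘M_p): M ≅ I[1,1], I[1,5], I[2,2]^2, I[4,4].
μ_θ-semistable layers: μ^(1)=17; μ^(2)=-31/4; μ^(3)=-10

((0, 2, 0, 1, 0); (0, 1, 1, 1, 1); (2, 0, 0, 0, 0))


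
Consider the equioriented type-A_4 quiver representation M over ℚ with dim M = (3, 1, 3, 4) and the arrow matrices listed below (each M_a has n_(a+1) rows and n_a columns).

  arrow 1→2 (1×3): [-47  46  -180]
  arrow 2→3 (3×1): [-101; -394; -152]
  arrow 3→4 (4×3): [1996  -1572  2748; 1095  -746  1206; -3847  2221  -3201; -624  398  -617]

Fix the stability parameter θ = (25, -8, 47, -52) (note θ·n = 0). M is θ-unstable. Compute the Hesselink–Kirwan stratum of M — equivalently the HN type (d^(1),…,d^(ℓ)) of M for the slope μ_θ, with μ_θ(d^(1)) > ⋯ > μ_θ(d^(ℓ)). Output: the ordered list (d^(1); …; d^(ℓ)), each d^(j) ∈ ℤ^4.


Via rank(M_{q-1}∘⋯∘M_p): M ≅ I[1,1]^2, I[1,4], I[3,4]^2, I[4,4].
μ_θ-semistable layers: μ^(1)=25; μ^(2)=3; μ^(3)=-5/2; μ^(4)=-52

((2, 0, 0, 0); (1, 1, 1, 1); (0, 0, 2, 2); (0, 0, 0, 1))


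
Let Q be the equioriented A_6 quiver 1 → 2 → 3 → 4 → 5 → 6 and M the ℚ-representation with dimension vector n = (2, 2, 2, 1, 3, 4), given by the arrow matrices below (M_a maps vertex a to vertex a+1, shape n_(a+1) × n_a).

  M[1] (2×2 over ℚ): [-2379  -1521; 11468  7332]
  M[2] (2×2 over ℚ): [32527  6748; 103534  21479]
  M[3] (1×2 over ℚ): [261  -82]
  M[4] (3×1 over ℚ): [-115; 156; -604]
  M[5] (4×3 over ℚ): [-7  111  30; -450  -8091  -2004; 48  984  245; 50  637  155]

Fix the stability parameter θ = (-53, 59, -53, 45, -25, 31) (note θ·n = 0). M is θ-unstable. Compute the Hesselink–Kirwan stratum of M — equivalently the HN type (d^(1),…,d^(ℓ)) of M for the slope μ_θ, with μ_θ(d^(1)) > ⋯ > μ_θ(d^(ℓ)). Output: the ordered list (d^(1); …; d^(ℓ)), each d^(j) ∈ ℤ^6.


Via rank(M_{q-1}∘⋯∘M_p): M ≅ I[1,1], I[1,6], I[2,3], I[5,6]^2, I[6,6].
μ_θ-semistable layers: μ^(1)=31; μ^(2)=10; μ^(3)=3; μ^(4)=-25; μ^(5)=-53

((0, 0, 0, 0, 0, 4); (0, 0, 0, 1, 1, 0); (0, 2, 2, 0, 0, 0); (0, 0, 0, 0, 2, 0); (2, 0, 0, 0, 0, 0))


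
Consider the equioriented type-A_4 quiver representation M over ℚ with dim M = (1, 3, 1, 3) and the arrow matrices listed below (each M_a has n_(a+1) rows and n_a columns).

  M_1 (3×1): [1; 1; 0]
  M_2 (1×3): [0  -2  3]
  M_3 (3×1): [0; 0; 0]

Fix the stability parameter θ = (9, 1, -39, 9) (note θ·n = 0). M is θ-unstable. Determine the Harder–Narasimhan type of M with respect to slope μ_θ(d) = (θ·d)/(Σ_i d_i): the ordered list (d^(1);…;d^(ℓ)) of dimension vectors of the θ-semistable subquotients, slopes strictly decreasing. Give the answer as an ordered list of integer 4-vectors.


Barcode: M ≅ I[1,3], I[2,2]^2, I[4,4]^3. HN layers by μ_θ (3 steps, strictly decreasing):
  μ^(1)=9; μ^(2)=1; μ^(3)=-29/3

((0, 0, 0, 3); (0, 2, 0, 0); (1, 1, 1, 0))


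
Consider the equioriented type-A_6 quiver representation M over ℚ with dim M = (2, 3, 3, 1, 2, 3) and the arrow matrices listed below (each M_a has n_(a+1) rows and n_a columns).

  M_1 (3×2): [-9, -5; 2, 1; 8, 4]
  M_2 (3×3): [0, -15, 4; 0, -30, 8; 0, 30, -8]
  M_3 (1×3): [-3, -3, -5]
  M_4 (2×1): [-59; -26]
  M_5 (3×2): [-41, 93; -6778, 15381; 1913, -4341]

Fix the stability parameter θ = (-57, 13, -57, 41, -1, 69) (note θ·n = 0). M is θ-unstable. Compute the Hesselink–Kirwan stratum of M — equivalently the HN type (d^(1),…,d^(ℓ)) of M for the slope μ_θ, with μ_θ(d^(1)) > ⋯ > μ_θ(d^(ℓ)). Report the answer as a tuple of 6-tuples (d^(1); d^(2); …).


Interval decomposition of M: I[1,2], I[1,6], I[2,2], I[3,3]^2, I[5,6], I[6,6].
HN type (ℓ=6): μ^(1)=69; μ^(2)=20; μ^(3)=13; μ^(4)=-1; μ^(5)=-22; μ^(6)=-57

((0, 0, 0, 0, 0, 3); (0, 0, 0, 1, 1, 0); (0, 2, 0, 0, 0, 0); (0, 0, 0, 0, 1, 0); (0, 1, 1, 0, 0, 0); (2, 0, 2, 0, 0, 0))


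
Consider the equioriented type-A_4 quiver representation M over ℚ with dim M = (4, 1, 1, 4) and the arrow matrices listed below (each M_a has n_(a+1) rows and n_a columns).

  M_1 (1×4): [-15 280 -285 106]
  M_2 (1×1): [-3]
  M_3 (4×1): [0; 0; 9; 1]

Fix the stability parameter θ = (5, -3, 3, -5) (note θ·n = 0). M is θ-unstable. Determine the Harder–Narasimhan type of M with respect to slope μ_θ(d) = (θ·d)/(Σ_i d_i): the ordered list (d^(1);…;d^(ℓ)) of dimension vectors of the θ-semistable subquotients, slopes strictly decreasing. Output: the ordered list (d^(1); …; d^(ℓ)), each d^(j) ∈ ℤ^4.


Via rank(M_{q-1}∘⋯∘M_p): M ≅ I[1,1]^3, I[1,4], I[4,4]^3.
μ_θ-semistable layers: μ^(1)=5; μ^(2)=0; μ^(3)=-5

((3, 0, 0, 0); (1, 1, 1, 1); (0, 0, 0, 3))


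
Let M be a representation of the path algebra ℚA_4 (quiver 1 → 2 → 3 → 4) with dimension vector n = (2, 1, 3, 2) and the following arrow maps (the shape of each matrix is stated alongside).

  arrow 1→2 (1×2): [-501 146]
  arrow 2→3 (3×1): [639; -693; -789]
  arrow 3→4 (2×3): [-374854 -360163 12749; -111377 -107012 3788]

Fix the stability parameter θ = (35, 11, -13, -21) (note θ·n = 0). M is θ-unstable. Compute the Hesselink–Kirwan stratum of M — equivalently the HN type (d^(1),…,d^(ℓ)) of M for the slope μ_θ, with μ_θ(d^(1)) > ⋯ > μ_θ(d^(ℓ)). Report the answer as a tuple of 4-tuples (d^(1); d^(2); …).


Interval decomposition of M: I[1,1], I[1,4], I[3,3], I[3,4].
HN type (ℓ=4): μ^(1)=35; μ^(2)=3; μ^(3)=-13; μ^(4)=-17

((1, 0, 0, 0); (1, 1, 1, 1); (0, 0, 1, 0); (0, 0, 1, 1))


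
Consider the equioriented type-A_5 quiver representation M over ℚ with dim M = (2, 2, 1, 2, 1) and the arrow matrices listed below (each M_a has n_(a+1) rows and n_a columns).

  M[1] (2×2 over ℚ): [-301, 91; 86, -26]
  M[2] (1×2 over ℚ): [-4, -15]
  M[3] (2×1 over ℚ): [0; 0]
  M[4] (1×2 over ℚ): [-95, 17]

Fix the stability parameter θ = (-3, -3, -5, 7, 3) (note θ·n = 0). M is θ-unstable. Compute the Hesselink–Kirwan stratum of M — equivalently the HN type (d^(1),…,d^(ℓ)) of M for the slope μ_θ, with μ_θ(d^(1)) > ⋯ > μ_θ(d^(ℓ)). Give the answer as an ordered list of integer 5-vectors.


Barcode: M ≅ I[1,1], I[1,3], I[2,2], I[4,4], I[4,5]. HN layers by μ_θ (4 steps, strictly decreasing):
  μ^(1)=7; μ^(2)=5; μ^(3)=-3; μ^(4)=-11/3

((0, 0, 0, 1, 0); (0, 0, 0, 1, 1); (1, 1, 0, 0, 0); (1, 1, 1, 0, 0))


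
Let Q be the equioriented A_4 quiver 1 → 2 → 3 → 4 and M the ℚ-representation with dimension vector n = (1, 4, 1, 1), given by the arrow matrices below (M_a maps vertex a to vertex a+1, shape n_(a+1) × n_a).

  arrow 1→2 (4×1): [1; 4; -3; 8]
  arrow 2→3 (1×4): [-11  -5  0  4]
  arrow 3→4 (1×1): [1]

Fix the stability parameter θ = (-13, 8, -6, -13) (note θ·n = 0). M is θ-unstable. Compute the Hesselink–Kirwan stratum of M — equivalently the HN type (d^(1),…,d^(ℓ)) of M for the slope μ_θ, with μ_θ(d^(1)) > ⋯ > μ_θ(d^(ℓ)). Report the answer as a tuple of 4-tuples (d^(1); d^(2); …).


Via rank(M_{q-1}∘⋯∘M_p): M ≅ I[1,4], I[2,2]^3.
μ_θ-semistable layers: μ^(1)=8; μ^(2)=-11/3; μ^(3)=-13

((0, 3, 0, 0); (0, 1, 1, 1); (1, 0, 0, 0))


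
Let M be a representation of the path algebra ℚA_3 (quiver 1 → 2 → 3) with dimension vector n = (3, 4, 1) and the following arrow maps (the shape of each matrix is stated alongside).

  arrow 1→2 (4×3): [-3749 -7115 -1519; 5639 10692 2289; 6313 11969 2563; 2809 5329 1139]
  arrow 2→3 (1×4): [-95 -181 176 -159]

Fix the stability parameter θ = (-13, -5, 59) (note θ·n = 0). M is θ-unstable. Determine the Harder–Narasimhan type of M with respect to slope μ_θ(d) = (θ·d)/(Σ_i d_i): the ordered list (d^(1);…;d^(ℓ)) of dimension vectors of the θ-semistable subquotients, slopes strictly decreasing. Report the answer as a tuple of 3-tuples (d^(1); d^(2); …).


Interval decomposition of M: I[1,1], I[1,2], I[1,3], I[2,2]^2.
HN type (ℓ=3): μ^(1)=59; μ^(2)=-5; μ^(3)=-13

((0, 0, 1); (0, 4, 0); (3, 0, 0))


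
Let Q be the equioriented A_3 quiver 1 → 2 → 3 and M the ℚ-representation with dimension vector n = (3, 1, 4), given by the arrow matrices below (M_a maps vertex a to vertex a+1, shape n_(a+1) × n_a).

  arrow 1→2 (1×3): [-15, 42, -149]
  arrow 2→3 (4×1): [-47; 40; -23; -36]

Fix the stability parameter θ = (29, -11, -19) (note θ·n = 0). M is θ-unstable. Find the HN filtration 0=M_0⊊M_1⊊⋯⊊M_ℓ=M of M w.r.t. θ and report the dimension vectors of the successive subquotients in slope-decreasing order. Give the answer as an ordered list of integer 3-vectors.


Via rank(M_{q-1}∘⋯∘M_p): M ≅ I[1,1]^2, I[1,3], I[3,3]^3.
μ_θ-semistable layers: μ^(1)=29; μ^(2)=-1/3; μ^(3)=-19

((2, 0, 0); (1, 1, 1); (0, 0, 3))


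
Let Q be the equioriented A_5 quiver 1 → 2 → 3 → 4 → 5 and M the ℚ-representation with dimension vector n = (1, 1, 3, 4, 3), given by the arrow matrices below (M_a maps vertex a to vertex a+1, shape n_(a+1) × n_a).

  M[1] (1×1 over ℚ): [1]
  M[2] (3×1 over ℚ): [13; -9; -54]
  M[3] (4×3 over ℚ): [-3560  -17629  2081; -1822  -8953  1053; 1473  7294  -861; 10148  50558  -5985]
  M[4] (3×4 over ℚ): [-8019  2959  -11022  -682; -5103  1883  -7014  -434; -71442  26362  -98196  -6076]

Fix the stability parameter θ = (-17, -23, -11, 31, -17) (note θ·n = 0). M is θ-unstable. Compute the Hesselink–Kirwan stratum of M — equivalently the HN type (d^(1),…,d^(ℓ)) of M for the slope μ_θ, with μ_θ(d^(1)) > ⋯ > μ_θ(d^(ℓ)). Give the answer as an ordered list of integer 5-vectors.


Barcode: M ≅ I[1,4], I[3,4]^2, I[4,5], I[5,5]^2. HN layers by μ_θ (5 steps, strictly decreasing):
  μ^(1)=31; μ^(2)=7; μ^(3)=-11; μ^(4)=-17; μ^(5)=-20

((0, 0, 0, 3, 0); (0, 0, 0, 1, 1); (0, 0, 3, 0, 0); (0, 0, 0, 0, 2); (1, 1, 0, 0, 0))


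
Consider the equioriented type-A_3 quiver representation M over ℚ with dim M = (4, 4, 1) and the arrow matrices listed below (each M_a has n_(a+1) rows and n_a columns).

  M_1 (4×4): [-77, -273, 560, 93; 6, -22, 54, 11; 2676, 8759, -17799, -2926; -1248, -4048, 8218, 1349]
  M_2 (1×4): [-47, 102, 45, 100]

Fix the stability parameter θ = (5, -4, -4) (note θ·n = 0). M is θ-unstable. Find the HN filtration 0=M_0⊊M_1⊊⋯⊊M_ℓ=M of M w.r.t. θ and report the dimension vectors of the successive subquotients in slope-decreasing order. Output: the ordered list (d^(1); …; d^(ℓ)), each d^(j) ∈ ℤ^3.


Via rank(M_{q-1}∘⋯∘M_p): M ≅ I[1,1], I[1,2]^2, I[1,3], I[2,2].
μ_θ-semistable layers: μ^(1)=5; μ^(2)=1/2; μ^(3)=-1; μ^(4)=-4

((1, 0, 0); (2, 2, 0); (1, 1, 1); (0, 1, 0))


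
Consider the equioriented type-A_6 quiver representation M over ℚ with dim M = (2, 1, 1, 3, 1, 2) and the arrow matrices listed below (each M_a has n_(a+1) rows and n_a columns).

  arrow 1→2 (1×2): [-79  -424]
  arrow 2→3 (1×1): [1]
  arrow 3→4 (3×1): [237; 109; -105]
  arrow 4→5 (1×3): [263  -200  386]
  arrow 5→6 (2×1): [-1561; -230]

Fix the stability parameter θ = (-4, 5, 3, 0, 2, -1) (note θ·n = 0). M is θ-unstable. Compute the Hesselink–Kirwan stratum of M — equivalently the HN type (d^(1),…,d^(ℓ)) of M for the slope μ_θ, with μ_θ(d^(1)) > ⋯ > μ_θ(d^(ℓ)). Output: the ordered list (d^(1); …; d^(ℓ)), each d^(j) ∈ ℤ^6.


Interval decomposition of M: I[1,1], I[1,6], I[4,4]^2, I[6,6].
HN type (ℓ=4): μ^(1)=9/5; μ^(2)=0; μ^(3)=-1; μ^(4)=-4

((0, 1, 1, 1, 1, 1); (0, 0, 0, 2, 0, 0); (0, 0, 0, 0, 0, 1); (2, 0, 0, 0, 0, 0))


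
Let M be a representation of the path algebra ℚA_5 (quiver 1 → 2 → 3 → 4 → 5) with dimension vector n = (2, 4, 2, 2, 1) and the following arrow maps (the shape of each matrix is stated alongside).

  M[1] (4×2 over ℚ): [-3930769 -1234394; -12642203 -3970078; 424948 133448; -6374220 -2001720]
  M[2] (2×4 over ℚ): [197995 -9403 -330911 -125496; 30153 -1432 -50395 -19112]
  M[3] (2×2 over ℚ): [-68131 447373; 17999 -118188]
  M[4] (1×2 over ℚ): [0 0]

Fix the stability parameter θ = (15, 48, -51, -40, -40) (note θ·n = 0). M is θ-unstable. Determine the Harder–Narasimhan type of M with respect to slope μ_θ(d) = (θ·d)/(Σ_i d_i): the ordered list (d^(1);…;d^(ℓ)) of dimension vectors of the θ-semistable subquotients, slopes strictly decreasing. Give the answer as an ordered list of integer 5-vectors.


Barcode: M ≅ I[1,1], I[1,4], I[2,2]^2, I[2,4], I[5,5]. HN layers by μ_θ (5 steps, strictly decreasing):
  μ^(1)=48; μ^(2)=15; μ^(3)=-7; μ^(4)=-43/3; μ^(5)=-40

((0, 2, 0, 0, 0); (1, 0, 0, 0, 0); (1, 1, 1, 1, 0); (0, 1, 1, 1, 0); (0, 0, 0, 0, 1))


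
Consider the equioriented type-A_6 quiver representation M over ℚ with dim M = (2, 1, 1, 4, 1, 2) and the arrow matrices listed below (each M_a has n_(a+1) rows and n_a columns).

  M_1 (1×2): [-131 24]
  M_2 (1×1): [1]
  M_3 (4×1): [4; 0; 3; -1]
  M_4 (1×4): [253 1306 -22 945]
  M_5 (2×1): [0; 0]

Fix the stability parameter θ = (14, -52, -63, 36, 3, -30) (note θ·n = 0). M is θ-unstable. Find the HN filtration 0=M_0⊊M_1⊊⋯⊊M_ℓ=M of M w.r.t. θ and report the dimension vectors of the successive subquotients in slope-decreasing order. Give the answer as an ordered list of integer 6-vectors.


Via rank(M_{q-1}∘⋯∘M_p): M ≅ I[1,1], I[1,5], I[4,4]^3, I[6,6]^2.
μ_θ-semistable layers: μ^(1)=36; μ^(2)=39/2; μ^(3)=14; μ^(4)=-30; μ^(5)=-101/3

((0, 0, 0, 3, 0, 0); (0, 0, 0, 1, 1, 0); (1, 0, 0, 0, 0, 0); (0, 0, 0, 0, 0, 2); (1, 1, 1, 0, 0, 0))


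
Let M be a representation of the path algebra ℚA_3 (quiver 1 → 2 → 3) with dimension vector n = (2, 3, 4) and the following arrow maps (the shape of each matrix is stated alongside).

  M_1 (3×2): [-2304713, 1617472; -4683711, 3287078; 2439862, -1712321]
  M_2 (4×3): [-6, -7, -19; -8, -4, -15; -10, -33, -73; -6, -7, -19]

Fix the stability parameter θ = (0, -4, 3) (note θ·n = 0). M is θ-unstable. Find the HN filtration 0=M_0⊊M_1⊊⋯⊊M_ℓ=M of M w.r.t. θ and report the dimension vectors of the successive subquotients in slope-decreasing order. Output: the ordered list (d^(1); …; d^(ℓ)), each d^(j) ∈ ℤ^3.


Interval decomposition of M: I[1,3]^2, I[2,2], I[3,3]^2.
HN type (ℓ=3): μ^(1)=3; μ^(2)=-2; μ^(3)=-4

((0, 0, 4); (2, 2, 0); (0, 1, 0))


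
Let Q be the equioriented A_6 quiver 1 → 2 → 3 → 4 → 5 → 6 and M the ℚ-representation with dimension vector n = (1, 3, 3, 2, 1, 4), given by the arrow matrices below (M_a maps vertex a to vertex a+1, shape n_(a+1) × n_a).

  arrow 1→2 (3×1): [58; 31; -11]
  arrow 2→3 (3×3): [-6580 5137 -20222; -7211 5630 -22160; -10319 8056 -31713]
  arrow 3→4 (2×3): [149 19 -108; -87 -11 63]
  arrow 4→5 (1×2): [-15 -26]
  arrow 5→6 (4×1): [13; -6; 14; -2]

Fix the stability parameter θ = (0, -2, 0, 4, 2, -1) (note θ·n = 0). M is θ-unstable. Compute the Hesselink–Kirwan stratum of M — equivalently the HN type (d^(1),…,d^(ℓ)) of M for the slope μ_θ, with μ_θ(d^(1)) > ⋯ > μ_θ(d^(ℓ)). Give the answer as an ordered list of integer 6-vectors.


Interval decomposition of M: I[1,6], I[2,3], I[2,4], I[6,6]^3.
HN type (ℓ=5): μ^(1)=4; μ^(2)=5/3; μ^(3)=0; μ^(4)=-1; μ^(5)=-2

((0, 0, 0, 1, 0, 0); (0, 0, 0, 1, 1, 1); (0, 0, 3, 0, 0, 0); (1, 1, 0, 0, 0, 3); (0, 2, 0, 0, 0, 0))


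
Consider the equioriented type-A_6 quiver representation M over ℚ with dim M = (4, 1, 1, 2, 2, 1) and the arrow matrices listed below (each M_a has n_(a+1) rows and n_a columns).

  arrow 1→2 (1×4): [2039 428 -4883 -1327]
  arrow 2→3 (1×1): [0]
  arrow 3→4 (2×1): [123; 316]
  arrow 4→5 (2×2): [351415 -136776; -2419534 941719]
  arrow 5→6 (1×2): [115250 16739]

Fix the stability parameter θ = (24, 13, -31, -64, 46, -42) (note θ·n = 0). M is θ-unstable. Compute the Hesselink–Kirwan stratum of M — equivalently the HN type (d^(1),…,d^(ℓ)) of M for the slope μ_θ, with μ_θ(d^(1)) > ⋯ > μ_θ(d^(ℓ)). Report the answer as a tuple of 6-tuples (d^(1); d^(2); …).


Via rank(M_{q-1}∘⋯∘M_p): M ≅ I[1,1]^3, I[1,2], I[3,6], I[4,5].
μ_θ-semistable layers: μ^(1)=46; μ^(2)=24; μ^(3)=37/2; μ^(4)=2; μ^(5)=-95/2; μ^(6)=-64

((0, 0, 0, 0, 1, 0); (3, 0, 0, 0, 0, 0); (1, 1, 0, 0, 0, 0); (0, 0, 0, 0, 1, 1); (0, 0, 1, 1, 0, 0); (0, 0, 0, 1, 0, 0))


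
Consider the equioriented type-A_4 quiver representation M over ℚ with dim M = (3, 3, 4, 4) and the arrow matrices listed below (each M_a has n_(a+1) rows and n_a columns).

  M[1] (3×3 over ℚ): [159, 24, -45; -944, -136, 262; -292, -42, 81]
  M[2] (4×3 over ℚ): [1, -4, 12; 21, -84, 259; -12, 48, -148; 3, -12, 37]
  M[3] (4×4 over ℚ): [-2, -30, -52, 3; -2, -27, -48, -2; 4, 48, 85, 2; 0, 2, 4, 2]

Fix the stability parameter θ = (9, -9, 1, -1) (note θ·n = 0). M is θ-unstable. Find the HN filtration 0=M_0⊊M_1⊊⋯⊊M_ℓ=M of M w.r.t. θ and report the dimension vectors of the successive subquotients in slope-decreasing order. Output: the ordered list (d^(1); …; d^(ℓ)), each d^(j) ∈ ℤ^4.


Interval decomposition of M: I[1,2], I[1,3], I[1,4], I[3,4]^2, I[4,4].
HN type (ℓ=3): μ^(1)=1; μ^(2)=0; μ^(3)=-1

((0, 0, 1, 0); (3, 3, 3, 3); (0, 0, 0, 1))


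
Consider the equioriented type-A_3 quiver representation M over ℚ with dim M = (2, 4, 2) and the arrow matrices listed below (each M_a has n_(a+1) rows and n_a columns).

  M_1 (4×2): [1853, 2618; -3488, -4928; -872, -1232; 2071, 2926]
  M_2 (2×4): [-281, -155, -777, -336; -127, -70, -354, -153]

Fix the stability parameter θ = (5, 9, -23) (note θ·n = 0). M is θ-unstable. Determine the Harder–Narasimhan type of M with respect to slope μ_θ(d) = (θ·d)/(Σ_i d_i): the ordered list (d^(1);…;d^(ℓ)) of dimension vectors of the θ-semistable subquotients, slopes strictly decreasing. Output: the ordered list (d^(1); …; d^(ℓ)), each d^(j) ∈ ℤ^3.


Via rank(M_{q-1}∘⋯∘M_p): M ≅ I[1,1], I[1,3], I[2,2]^2, I[2,3].
μ_θ-semistable layers: μ^(1)=9; μ^(2)=5; μ^(3)=-3; μ^(4)=-7

((0, 2, 0); (1, 0, 0); (1, 1, 1); (0, 1, 1))


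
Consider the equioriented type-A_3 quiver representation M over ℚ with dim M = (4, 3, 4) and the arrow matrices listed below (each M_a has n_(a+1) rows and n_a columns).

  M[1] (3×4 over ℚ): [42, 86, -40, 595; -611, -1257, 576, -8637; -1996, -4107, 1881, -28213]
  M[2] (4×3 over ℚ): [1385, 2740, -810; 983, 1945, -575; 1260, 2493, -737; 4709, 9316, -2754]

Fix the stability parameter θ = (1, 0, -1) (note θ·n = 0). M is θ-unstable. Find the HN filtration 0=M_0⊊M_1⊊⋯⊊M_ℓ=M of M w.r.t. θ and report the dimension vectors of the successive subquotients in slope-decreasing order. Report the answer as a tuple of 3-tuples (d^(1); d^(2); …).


Barcode: M ≅ I[1,1], I[1,2], I[1,3]^2, I[3,3]^2. HN layers by μ_θ (4 steps, strictly decreasing):
  μ^(1)=1; μ^(2)=1/2; μ^(3)=0; μ^(4)=-1

((1, 0, 0); (1, 1, 0); (2, 2, 2); (0, 0, 2))


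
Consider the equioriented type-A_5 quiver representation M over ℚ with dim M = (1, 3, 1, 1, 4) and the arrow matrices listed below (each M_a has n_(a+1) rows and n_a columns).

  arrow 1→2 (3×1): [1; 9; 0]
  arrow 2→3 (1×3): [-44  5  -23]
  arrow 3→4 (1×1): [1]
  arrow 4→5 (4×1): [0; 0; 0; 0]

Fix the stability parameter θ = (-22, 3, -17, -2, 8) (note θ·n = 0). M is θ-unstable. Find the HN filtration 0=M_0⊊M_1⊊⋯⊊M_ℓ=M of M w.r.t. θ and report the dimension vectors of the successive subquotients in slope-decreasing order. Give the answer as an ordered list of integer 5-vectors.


Via rank(M_{q-1}∘⋯∘M_p): M ≅ I[1,4], I[2,2]^2, I[5,5]^4.
μ_θ-semistable layers: μ^(1)=8; μ^(2)=3; μ^(3)=-2; μ^(4)=-7; μ^(5)=-22

((0, 0, 0, 0, 4); (0, 2, 0, 0, 0); (0, 0, 0, 1, 0); (0, 1, 1, 0, 0); (1, 0, 0, 0, 0))
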